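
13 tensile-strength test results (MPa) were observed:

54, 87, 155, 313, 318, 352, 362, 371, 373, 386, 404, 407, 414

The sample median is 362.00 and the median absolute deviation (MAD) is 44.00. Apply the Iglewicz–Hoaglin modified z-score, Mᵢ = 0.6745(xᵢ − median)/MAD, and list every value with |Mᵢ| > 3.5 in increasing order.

|Mᵢ| > 3.5 ⇔ |xᵢ − 362.00| > 3.5·44.00/0.6745 = 228.32.
So outliers lie outside [133.68, 590.32].
54: M = -4.72 → outlier.
87: M = -4.22 → outlier.

54, 87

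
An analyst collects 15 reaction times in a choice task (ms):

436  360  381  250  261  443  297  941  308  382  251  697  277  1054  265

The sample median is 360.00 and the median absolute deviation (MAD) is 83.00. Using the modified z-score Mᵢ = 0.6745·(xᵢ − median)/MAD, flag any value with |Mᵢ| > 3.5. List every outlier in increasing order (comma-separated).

|Mᵢ| > 3.5 ⇔ |xᵢ − 360.00| > 3.5·83.00/0.6745 = 430.69.
So outliers lie outside [-70.69, 790.69].
941: M = 4.72 → outlier.
1054: M = 5.64 → outlier.

941, 1054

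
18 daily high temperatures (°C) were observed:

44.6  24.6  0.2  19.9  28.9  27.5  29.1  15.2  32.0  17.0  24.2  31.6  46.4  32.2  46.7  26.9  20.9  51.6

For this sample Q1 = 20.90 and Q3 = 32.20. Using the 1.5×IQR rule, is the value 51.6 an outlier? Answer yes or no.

IQR = Q3 − Q1 = 32.20 − 20.90 = 11.30.
Lower fence = Q1 − 1.5·IQR = 20.90 − 16.95 = 3.95.
Upper fence = Q3 + 1.5·IQR = 32.20 + 16.95 = 49.15.
51.6 lies above the upper fence.

yes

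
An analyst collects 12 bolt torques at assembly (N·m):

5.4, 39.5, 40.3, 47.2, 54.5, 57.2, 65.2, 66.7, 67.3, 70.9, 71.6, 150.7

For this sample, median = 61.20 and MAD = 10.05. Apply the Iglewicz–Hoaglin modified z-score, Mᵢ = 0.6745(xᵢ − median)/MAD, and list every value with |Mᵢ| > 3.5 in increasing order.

|Mᵢ| > 3.5 ⇔ |xᵢ − 61.20| > 3.5·10.05/0.6745 = 52.15.
So outliers lie outside [9.05, 113.35].
5.4: M = -3.74 → outlier.
150.7: M = 6.01 → outlier.

5.4, 150.7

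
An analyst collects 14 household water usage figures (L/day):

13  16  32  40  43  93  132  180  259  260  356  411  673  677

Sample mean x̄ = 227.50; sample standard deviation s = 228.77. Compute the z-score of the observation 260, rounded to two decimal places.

0.14

z = (260 − 227.50) / 228.77 = 0.14.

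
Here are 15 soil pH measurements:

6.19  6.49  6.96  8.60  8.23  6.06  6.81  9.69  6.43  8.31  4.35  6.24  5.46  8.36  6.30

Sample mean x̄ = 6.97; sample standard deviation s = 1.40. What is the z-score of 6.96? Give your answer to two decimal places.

-0.01

z = (6.96 − 6.97) / 1.40 = -0.01.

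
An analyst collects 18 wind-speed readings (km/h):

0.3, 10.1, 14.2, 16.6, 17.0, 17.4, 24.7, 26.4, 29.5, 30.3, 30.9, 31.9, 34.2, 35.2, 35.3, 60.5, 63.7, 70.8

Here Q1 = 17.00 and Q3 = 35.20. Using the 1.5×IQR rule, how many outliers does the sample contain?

2

IQR = 18.20; fences at 17.00 − 27.30 = -10.30 and 35.20 + 27.30 = 62.50.
Outside the cutoffs: 63.7, 70.8.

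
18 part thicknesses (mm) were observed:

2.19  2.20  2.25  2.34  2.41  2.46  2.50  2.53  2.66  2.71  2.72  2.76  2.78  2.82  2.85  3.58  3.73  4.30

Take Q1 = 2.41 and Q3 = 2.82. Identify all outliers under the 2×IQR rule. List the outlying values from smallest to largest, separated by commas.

IQR = Q3 − Q1 = 2.82 − 2.41 = 0.41.
Lower fence = Q1 − 2·IQR = 2.41 − 0.82 = 1.59.
Upper fence = Q3 + 2·IQR = 2.82 + 0.82 = 3.64.
3.73 > 3.64 → outlier.
4.30 > 3.64 → outlier.
All remaining values lie within [1.59, 3.64].

3.73, 4.30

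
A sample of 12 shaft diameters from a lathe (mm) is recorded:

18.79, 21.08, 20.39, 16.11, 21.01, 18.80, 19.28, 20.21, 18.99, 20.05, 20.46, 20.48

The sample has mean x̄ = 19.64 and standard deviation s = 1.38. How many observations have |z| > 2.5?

Cutoffs: x̄ ± 2.5s = [16.19, 23.09].
Outside the cutoffs: 16.11.

1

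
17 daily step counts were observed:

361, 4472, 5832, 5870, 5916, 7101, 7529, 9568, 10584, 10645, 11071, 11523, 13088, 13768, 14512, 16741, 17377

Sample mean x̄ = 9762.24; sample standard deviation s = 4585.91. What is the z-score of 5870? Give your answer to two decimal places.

-0.85

z = (5870 − 9762.24) / 4585.91 = -0.85.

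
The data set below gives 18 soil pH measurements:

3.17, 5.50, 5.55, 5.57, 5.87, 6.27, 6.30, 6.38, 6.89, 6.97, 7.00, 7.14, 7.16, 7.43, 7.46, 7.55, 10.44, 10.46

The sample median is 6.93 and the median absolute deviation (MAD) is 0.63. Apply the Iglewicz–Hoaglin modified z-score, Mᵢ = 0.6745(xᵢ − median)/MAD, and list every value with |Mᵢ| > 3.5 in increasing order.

|Mᵢ| > 3.5 ⇔ |xᵢ − 6.93| > 3.5·0.63/0.6745 = 3.27.
So outliers lie outside [3.66, 10.20].
3.17: M = -4.03 → outlier.
10.44: M = 3.76 → outlier.
10.46: M = 3.78 → outlier.

3.17, 10.44, 10.46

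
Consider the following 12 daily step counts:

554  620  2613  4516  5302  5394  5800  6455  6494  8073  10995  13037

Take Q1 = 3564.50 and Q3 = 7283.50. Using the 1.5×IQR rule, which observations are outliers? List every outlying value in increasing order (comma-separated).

IQR = Q3 − Q1 = 7283.50 − 3564.50 = 3719.00.
Lower fence = Q1 − 1.5·IQR = 3564.50 − 5578.50 = -2014.00.
Upper fence = Q3 + 1.5·IQR = 7283.50 + 5578.50 = 12862.00.
13037 > 12862.00 → outlier.
All remaining values lie within [-2014.00, 12862.00].

13037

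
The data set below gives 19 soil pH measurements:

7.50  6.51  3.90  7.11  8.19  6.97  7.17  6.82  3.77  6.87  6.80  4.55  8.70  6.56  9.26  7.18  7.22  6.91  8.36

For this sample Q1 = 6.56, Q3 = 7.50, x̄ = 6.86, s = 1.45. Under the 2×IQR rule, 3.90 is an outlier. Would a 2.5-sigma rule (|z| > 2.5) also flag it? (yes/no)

no

z = (3.90 − 6.86) / 1.45 = -2.04.
|z| = 2.04 ≤ 2.5.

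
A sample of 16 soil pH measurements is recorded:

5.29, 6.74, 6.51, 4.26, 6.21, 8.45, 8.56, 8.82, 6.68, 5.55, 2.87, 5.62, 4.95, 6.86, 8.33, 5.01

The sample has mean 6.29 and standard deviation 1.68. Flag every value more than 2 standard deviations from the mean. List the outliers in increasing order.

Cutoffs at x̄ ± 2s: 6.29 ± 2·1.68 = [2.93, 9.65].
2.87: z = -2.04, |z| > 2 → outlier.
Every other value lies within [2.93, 9.65].

2.87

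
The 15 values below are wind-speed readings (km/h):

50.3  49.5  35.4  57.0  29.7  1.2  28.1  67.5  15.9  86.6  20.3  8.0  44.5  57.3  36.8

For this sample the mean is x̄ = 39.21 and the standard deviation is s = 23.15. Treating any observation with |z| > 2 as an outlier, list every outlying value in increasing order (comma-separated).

86.6

Cutoffs at x̄ ± 2s: 39.21 ± 2·23.15 = [-7.09, 85.51].
86.6: z = 2.05, |z| > 2 → outlier.
Every other value lies within [-7.09, 85.51].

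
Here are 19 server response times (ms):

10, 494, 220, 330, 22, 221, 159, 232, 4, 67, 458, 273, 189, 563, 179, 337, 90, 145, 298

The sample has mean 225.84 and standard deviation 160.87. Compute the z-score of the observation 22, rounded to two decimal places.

-1.27

z = (22 − 225.84) / 160.87 = -1.27.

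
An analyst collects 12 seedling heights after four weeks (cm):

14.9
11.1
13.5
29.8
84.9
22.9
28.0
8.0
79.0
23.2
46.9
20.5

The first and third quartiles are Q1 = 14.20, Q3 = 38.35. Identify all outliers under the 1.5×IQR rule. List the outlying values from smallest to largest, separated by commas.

79.0, 84.9

IQR = Q3 − Q1 = 38.35 − 14.20 = 24.15.
Lower fence = Q1 − 1.5·IQR = 14.20 − 36.225 = -22.025.
Upper fence = Q3 + 1.5·IQR = 38.35 + 36.225 = 74.575.
79.0 > 74.575 → outlier.
84.9 > 74.575 → outlier.
All remaining values lie within [-22.025, 74.575].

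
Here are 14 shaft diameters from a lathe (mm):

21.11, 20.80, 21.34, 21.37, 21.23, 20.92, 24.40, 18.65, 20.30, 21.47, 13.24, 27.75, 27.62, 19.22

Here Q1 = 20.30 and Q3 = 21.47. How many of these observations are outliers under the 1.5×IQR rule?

IQR = 1.17; fences at 20.30 − 1.755 = 18.545 and 21.47 + 1.755 = 23.225.
Outside the cutoffs: 13.24, 24.40, 27.62, 27.75.

4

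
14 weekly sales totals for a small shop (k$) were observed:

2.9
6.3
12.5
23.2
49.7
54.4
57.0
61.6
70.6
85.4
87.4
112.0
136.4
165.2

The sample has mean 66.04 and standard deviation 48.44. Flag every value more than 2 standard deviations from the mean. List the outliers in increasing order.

Cutoffs at x̄ ± 2s: 66.04 ± 2·48.44 = [-30.84, 162.92].
165.2: z = 2.05, |z| > 2 → outlier.
Every other value lies within [-30.84, 162.92].

165.2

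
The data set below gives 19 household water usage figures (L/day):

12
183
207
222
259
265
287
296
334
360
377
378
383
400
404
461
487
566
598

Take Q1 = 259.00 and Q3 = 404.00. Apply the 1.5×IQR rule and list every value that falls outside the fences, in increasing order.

12

IQR = Q3 − Q1 = 404.00 − 259.00 = 145.00.
Lower fence = Q1 − 1.5·IQR = 259.00 − 217.50 = 41.50.
Upper fence = Q3 + 1.5·IQR = 404.00 + 217.50 = 621.50.
12 < 41.50 → outlier.
All remaining values lie within [41.50, 621.50].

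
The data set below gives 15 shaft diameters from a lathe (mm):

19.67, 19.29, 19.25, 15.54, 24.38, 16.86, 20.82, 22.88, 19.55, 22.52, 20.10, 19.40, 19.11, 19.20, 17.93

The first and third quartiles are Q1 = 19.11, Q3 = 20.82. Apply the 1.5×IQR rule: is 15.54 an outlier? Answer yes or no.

IQR = Q3 − Q1 = 20.82 − 19.11 = 1.71.
Lower fence = Q1 − 1.5·IQR = 19.11 − 2.565 = 16.545.
Upper fence = Q3 + 1.5·IQR = 20.82 + 2.565 = 23.385.
15.54 lies below the lower fence.

yes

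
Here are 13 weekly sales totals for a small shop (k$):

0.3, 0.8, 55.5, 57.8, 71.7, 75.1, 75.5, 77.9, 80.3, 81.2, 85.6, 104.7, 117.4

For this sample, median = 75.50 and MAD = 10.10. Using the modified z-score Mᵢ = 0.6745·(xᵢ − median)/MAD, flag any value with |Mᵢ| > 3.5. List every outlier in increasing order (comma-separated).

|Mᵢ| > 3.5 ⇔ |xᵢ − 75.50| > 3.5·10.10/0.6745 = 52.41.
So outliers lie outside [23.09, 127.91].
0.3: M = -5.02 → outlier.
0.8: M = -4.99 → outlier.

0.3, 0.8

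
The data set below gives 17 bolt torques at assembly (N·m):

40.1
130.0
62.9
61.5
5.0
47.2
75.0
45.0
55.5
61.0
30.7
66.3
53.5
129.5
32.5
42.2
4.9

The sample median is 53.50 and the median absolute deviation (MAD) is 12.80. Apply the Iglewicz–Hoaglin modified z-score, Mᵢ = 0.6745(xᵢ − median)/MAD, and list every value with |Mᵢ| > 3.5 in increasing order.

|Mᵢ| > 3.5 ⇔ |xᵢ − 53.50| > 3.5·12.80/0.6745 = 66.42.
So outliers lie outside [-12.92, 119.92].
129.5: M = 4.00 → outlier.
130.0: M = 4.03 → outlier.

129.5, 130.0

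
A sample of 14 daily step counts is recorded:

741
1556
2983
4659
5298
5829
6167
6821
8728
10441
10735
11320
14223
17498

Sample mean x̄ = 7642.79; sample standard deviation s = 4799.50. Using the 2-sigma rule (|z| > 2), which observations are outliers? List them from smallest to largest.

17498

Cutoffs at x̄ ± 2s: 7642.79 ± 2·4799.50 = [-1956.21, 17241.79].
17498: z = 2.05, |z| > 2 → outlier.
Every other value lies within [-1956.21, 17241.79].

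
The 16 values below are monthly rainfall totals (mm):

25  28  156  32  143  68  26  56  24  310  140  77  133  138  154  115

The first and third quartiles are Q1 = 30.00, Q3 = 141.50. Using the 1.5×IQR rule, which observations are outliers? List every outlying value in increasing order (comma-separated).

IQR = Q3 − Q1 = 141.50 − 30.00 = 111.50.
Lower fence = Q1 − 1.5·IQR = 30.00 − 167.25 = -137.25.
Upper fence = Q3 + 1.5·IQR = 141.50 + 167.25 = 308.75.
310 > 308.75 → outlier.
All remaining values lie within [-137.25, 308.75].

310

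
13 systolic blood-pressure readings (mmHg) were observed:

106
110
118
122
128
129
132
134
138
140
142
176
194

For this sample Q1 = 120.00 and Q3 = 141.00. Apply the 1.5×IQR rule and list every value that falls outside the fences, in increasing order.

IQR = Q3 − Q1 = 141.00 − 120.00 = 21.00.
Lower fence = Q1 − 1.5·IQR = 120.00 − 31.50 = 88.50.
Upper fence = Q3 + 1.5·IQR = 141.00 + 31.50 = 172.50.
176 > 172.50 → outlier.
194 > 172.50 → outlier.
All remaining values lie within [88.50, 172.50].

176, 194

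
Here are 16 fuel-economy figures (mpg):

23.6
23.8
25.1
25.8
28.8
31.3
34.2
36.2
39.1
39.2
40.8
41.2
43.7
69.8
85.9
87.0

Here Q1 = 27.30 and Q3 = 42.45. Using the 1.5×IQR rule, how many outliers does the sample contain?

3

IQR = 15.15; fences at 27.30 − 22.725 = 4.575 and 42.45 + 22.725 = 65.175.
Outside the cutoffs: 69.8, 85.9, 87.0.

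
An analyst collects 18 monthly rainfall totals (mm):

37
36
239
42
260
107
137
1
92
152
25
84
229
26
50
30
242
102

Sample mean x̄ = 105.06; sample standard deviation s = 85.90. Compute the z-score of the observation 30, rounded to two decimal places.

z = (30 − 105.06) / 85.90 = -0.87.

-0.87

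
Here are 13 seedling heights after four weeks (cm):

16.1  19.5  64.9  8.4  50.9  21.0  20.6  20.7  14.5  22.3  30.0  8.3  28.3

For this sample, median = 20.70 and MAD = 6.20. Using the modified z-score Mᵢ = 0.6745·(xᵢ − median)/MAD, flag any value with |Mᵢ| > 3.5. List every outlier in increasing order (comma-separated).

64.9

|Mᵢ| > 3.5 ⇔ |xᵢ − 20.70| > 3.5·6.20/0.6745 = 32.17.
So outliers lie outside [-11.47, 52.87].
64.9: M = 4.81 → outlier.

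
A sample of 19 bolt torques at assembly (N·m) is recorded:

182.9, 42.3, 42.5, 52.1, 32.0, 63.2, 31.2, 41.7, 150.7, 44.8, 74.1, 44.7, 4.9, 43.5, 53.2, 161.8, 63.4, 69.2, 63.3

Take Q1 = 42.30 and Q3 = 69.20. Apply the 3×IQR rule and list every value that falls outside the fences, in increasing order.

IQR = Q3 − Q1 = 69.20 − 42.30 = 26.90.
Lower fence = Q1 − 3·IQR = 42.30 − 80.70 = -38.40.
Upper fence = Q3 + 3·IQR = 69.20 + 80.70 = 149.90.
150.7 > 149.90 → outlier.
161.8 > 149.90 → outlier.
182.9 > 149.90 → outlier.
All remaining values lie within [-38.40, 149.90].

150.7, 161.8, 182.9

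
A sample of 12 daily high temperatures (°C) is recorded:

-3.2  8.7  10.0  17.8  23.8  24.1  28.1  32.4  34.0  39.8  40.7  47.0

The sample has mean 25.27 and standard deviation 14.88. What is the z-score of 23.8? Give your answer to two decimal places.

-0.10

z = (23.8 − 25.27) / 14.88 = -0.10.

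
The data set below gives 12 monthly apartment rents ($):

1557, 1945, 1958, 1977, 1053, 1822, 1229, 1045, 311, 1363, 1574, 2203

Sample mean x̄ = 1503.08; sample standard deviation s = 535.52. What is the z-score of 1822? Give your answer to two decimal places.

0.60

z = (1822 − 1503.08) / 535.52 = 0.60.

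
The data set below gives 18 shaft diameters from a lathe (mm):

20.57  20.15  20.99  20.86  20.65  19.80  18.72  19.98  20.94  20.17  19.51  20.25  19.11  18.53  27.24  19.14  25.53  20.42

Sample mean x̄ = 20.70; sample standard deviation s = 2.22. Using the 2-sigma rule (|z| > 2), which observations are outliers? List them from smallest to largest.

Cutoffs at x̄ ± 2s: 20.70 ± 2·2.22 = [16.26, 25.14].
25.53: z = 2.18, |z| > 2 → outlier.
27.24: z = 2.95, |z| > 2 → outlier.
Every other value lies within [16.26, 25.14].

25.53, 27.24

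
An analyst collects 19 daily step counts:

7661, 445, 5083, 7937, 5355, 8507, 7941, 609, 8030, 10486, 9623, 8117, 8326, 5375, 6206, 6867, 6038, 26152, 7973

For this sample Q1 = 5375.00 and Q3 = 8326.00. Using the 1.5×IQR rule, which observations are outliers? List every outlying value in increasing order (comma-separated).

445, 609, 26152

IQR = Q3 − Q1 = 8326.00 − 5375.00 = 2951.00.
Lower fence = Q1 − 1.5·IQR = 5375.00 − 4426.50 = 948.50.
Upper fence = Q3 + 1.5·IQR = 8326.00 + 4426.50 = 12752.50.
445 < 948.50 → outlier.
609 < 948.50 → outlier.
26152 > 12752.50 → outlier.
All remaining values lie within [948.50, 12752.50].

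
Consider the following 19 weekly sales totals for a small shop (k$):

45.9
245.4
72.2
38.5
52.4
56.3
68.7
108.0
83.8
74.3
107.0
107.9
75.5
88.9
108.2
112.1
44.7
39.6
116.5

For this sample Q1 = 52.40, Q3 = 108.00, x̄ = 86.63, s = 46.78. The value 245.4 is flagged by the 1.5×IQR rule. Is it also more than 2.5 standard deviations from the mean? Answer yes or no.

z = (245.4 − 86.63) / 46.78 = 3.39.
|z| = 3.39 > 2.5.

yes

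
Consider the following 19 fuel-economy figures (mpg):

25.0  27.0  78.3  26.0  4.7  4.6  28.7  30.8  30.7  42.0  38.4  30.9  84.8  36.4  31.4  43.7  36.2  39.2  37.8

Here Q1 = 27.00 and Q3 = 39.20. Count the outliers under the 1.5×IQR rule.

4

IQR = 12.20; fences at 27.00 − 18.30 = 8.70 and 39.20 + 18.30 = 57.50.
Outside the cutoffs: 4.6, 4.7, 78.3, 84.8.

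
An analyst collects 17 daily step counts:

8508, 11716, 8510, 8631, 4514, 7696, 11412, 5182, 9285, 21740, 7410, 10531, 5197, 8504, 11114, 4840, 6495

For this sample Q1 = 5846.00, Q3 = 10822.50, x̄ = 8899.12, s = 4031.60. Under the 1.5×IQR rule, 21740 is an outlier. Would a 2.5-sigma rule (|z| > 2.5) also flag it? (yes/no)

z = (21740 − 8899.12) / 4031.60 = 3.19.
|z| = 3.19 > 2.5.

yes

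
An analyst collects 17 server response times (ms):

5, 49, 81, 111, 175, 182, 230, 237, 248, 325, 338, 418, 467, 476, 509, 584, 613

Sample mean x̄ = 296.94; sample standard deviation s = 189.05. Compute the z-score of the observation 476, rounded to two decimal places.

z = (476 − 296.94) / 189.05 = 0.95.

0.95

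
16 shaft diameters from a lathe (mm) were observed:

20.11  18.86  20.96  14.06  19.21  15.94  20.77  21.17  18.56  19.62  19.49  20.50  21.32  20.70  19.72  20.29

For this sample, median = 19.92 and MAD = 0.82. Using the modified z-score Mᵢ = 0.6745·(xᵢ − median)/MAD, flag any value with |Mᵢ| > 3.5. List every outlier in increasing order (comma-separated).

|Mᵢ| > 3.5 ⇔ |xᵢ − 19.92| > 3.5·0.82/0.6745 = 4.26.
So outliers lie outside [15.66, 24.18].
14.06: M = -4.82 → outlier.

14.06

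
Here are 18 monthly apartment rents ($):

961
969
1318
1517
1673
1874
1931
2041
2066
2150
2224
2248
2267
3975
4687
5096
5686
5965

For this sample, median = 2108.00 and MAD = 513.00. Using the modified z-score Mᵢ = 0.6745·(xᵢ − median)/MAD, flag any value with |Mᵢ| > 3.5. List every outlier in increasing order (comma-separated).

5096, 5686, 5965

|Mᵢ| > 3.5 ⇔ |xᵢ − 2108.00| > 3.5·513.00/0.6745 = 2661.97.
So outliers lie outside [-553.97, 4769.97].
5096: M = 3.93 → outlier.
5686: M = 4.70 → outlier.
5965: M = 5.07 → outlier.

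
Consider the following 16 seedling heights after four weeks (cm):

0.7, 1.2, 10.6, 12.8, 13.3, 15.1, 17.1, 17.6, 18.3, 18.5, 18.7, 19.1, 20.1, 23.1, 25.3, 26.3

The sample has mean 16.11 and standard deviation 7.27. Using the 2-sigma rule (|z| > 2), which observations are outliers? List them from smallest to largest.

Cutoffs at x̄ ± 2s: 16.11 ± 2·7.27 = [1.57, 30.65].
0.7: z = -2.12, |z| > 2 → outlier.
1.2: z = -2.05, |z| > 2 → outlier.
Every other value lies within [1.57, 30.65].

0.7, 1.2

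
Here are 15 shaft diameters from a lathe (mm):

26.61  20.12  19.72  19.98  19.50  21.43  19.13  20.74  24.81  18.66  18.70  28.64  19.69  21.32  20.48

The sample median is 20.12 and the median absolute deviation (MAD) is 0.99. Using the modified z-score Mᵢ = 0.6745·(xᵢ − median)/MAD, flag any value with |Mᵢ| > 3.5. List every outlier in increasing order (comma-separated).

|Mᵢ| > 3.5 ⇔ |xᵢ − 20.12| > 3.5·0.99/0.6745 = 5.14.
So outliers lie outside [14.98, 25.26].
26.61: M = 4.42 → outlier.
28.64: M = 5.80 → outlier.

26.61, 28.64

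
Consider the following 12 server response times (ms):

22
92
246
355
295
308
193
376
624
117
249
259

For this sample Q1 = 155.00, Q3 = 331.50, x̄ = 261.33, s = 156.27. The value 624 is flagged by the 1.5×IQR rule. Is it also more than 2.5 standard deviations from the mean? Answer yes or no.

z = (624 − 261.33) / 156.27 = 2.32.
|z| = 2.32 ≤ 2.5.

no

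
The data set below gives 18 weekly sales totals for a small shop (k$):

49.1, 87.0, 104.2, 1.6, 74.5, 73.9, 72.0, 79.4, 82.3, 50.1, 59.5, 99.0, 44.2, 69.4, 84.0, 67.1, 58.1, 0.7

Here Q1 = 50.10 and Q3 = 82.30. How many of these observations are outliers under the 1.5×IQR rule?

IQR = 32.20; fences at 50.10 − 48.30 = 1.80 and 82.30 + 48.30 = 130.60.
Outside the cutoffs: 0.7, 1.6.

2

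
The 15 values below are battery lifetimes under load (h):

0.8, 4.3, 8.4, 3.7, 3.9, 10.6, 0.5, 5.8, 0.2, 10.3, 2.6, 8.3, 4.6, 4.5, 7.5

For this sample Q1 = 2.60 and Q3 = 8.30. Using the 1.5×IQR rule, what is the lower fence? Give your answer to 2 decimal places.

IQR = Q3 − Q1 = 8.30 − 2.60 = 5.70.
Lower fence = Q1 − 1.5·IQR = 2.60 − 8.55 = -5.95.
Upper fence = Q3 + 1.5·IQR = 8.30 + 8.55 = 16.85.

-5.95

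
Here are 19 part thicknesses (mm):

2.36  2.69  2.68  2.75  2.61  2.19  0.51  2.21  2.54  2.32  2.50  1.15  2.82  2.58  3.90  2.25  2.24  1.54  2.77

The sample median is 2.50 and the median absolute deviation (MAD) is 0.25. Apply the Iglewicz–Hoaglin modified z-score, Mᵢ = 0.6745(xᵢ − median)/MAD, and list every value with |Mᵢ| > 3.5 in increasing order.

|Mᵢ| > 3.5 ⇔ |xᵢ − 2.50| > 3.5·0.25/0.6745 = 1.30.
So outliers lie outside [1.20, 3.80].
0.51: M = -5.37 → outlier.
1.15: M = -3.64 → outlier.
3.90: M = 3.78 → outlier.

0.51, 1.15, 3.90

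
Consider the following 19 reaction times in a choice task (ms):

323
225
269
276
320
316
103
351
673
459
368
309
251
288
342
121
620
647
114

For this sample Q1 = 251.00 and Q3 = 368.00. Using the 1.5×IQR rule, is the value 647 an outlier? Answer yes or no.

yes

IQR = Q3 − Q1 = 368.00 − 251.00 = 117.00.
Lower fence = Q1 − 1.5·IQR = 251.00 − 175.50 = 75.50.
Upper fence = Q3 + 1.5·IQR = 368.00 + 175.50 = 543.50.
647 lies above the upper fence.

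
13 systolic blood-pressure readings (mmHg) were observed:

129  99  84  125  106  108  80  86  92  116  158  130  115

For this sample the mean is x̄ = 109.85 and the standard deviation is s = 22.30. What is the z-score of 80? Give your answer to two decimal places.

z = (80 − 109.85) / 22.30 = -1.34.

-1.34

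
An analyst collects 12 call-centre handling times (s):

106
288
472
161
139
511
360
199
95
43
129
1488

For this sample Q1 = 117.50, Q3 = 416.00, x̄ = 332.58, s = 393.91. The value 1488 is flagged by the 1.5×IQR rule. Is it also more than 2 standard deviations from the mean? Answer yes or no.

z = (1488 − 332.58) / 393.91 = 2.93.
|z| = 2.93 > 2.

yes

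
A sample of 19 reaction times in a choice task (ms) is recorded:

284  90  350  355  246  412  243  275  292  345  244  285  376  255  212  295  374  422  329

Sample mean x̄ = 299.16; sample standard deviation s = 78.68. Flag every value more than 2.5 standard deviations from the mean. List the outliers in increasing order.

90

Cutoffs at x̄ ± 2.5s: 299.16 ± 2.5·78.68 = [102.46, 495.86].
90: z = -2.66, |z| > 2.5 → outlier.
Every other value lies within [102.46, 495.86].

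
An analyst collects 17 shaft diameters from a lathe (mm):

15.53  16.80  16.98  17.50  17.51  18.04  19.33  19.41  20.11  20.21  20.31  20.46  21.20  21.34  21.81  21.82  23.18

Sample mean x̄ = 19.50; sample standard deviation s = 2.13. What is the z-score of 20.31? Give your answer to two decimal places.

z = (20.31 − 19.50) / 2.13 = 0.38.

0.38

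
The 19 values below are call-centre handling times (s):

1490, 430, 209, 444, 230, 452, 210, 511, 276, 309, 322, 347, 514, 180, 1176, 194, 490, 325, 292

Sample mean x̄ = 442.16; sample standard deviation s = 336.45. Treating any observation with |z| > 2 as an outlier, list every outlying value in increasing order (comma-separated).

1176, 1490

Cutoffs at x̄ ± 2s: 442.16 ± 2·336.45 = [-230.74, 1115.06].
1176: z = 2.18, |z| > 2 → outlier.
1490: z = 3.11, |z| > 2 → outlier.
Every other value lies within [-230.74, 1115.06].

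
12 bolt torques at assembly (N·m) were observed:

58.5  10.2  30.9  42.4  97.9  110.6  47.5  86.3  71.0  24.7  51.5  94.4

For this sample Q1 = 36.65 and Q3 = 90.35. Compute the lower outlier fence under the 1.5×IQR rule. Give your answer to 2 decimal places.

IQR = Q3 − Q1 = 90.35 − 36.65 = 53.70.
Lower fence = Q1 − 1.5·IQR = 36.65 − 80.55 = -43.90.
Upper fence = Q3 + 1.5·IQR = 90.35 + 80.55 = 170.90.

-43.90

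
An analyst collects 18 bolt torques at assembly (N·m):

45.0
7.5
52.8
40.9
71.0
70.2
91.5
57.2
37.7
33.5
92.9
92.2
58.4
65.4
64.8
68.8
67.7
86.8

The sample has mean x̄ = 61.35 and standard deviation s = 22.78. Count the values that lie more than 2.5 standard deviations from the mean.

Cutoffs: x̄ ± 2.5s = [4.40, 118.30].
Every value lies within the cutoffs.

0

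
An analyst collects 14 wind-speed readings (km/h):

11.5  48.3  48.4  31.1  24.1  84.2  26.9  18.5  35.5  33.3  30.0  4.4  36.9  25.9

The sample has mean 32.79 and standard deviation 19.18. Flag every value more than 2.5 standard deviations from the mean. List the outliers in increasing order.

84.2

Cutoffs at x̄ ± 2.5s: 32.79 ± 2.5·19.18 = [-15.16, 80.74].
84.2: z = 2.68, |z| > 2.5 → outlier.
Every other value lies within [-15.16, 80.74].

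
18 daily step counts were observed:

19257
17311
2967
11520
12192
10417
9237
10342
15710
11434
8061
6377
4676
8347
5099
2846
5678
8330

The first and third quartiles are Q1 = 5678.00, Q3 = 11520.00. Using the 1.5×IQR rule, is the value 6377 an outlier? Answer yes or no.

IQR = Q3 − Q1 = 11520.00 − 5678.00 = 5842.00.
Lower fence = Q1 − 1.5·IQR = 5678.00 − 8763.00 = -3085.00.
Upper fence = Q3 + 1.5·IQR = 11520.00 + 8763.00 = 20283.00.
6377 lies within [-3085.00, 20283.00].

no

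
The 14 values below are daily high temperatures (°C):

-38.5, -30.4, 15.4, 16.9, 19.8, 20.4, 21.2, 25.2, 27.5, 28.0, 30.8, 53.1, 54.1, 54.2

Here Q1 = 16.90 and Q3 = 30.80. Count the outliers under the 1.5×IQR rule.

5

IQR = 13.90; fences at 16.90 − 20.85 = -3.95 and 30.80 + 20.85 = 51.65.
Outside the cutoffs: -38.5, -30.4, 53.1, 54.1, 54.2.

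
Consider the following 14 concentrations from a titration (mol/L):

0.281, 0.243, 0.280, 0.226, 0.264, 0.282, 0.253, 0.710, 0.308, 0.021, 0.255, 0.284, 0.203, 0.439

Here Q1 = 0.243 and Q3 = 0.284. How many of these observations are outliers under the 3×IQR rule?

3

IQR = 0.041; fences at 0.243 − 0.123 = 0.120 and 0.284 + 0.123 = 0.407.
Outside the cutoffs: 0.021, 0.439, 0.710.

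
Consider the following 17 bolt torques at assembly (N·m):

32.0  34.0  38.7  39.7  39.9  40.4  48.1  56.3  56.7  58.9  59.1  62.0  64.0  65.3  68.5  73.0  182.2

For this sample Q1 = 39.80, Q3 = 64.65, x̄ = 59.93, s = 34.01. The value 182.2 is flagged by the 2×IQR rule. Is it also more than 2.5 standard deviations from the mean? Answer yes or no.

z = (182.2 − 59.93) / 34.01 = 3.60.
|z| = 3.60 > 2.5.

yes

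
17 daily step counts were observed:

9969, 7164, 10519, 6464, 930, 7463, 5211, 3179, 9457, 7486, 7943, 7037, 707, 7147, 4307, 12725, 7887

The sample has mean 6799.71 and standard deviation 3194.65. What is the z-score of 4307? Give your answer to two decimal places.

-0.78

z = (4307 − 6799.71) / 3194.65 = -0.78.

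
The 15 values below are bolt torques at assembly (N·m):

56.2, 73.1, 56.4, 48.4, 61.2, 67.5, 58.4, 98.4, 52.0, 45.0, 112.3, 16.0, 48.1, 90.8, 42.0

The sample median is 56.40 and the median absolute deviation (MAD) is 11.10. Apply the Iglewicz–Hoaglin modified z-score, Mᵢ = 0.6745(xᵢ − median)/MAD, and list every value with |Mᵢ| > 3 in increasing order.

112.3

|Mᵢ| > 3 ⇔ |xᵢ − 56.40| > 3·11.10/0.6745 = 49.37.
So outliers lie outside [7.03, 105.77].
112.3: M = 3.40 → outlier.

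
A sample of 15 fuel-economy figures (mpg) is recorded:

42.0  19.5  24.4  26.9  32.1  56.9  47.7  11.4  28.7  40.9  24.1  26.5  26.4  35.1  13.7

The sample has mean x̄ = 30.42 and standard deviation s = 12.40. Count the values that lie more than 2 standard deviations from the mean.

Cutoffs: x̄ ± 2s = [5.62, 55.22].
Outside the cutoffs: 56.9.

1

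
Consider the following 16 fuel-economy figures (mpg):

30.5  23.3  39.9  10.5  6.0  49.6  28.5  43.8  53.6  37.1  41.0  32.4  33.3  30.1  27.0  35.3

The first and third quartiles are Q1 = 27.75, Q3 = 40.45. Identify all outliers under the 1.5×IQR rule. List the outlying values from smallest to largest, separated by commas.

IQR = Q3 − Q1 = 40.45 − 27.75 = 12.70.
Lower fence = Q1 − 1.5·IQR = 27.75 − 19.05 = 8.70.
Upper fence = Q3 + 1.5·IQR = 40.45 + 19.05 = 59.50.
6.0 < 8.70 → outlier.
All remaining values lie within [8.70, 59.50].

6.0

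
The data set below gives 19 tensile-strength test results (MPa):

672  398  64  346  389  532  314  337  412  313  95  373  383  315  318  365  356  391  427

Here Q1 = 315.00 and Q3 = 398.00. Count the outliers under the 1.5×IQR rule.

IQR = 83.00; fences at 315.00 − 124.50 = 190.50 and 398.00 + 124.50 = 522.50.
Outside the cutoffs: 64, 95, 532, 672.

4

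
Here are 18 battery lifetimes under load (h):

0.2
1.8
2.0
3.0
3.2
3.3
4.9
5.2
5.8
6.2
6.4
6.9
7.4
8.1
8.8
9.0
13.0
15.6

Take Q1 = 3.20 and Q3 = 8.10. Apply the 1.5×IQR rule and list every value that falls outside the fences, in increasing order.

IQR = Q3 − Q1 = 8.10 − 3.20 = 4.90.
Lower fence = Q1 − 1.5·IQR = 3.20 − 7.35 = -4.15.
Upper fence = Q3 + 1.5·IQR = 8.10 + 7.35 = 15.45.
15.6 > 15.45 → outlier.
All remaining values lie within [-4.15, 15.45].

15.6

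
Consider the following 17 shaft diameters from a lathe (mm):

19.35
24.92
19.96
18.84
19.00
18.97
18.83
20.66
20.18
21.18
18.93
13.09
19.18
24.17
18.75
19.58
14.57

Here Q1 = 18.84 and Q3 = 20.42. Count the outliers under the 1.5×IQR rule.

IQR = 1.58; fences at 18.84 − 2.37 = 16.47 and 20.42 + 2.37 = 22.79.
Outside the cutoffs: 13.09, 14.57, 24.17, 24.92.

4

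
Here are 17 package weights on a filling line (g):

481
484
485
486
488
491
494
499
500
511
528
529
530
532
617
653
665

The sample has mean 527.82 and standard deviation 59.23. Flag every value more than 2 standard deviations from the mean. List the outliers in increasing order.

653, 665

Cutoffs at x̄ ± 2s: 527.82 ± 2·59.23 = [409.36, 646.28].
653: z = 2.11, |z| > 2 → outlier.
665: z = 2.32, |z| > 2 → outlier.
Every other value lies within [409.36, 646.28].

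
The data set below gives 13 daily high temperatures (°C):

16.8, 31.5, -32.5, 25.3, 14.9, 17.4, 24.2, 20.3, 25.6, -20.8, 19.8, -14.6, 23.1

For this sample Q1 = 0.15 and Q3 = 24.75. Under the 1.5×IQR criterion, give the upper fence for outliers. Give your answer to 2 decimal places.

IQR = Q3 − Q1 = 24.75 − 0.15 = 24.60.
Lower fence = Q1 − 1.5·IQR = 0.15 − 36.90 = -36.75.
Upper fence = Q3 + 1.5·IQR = 24.75 + 36.90 = 61.65.

61.65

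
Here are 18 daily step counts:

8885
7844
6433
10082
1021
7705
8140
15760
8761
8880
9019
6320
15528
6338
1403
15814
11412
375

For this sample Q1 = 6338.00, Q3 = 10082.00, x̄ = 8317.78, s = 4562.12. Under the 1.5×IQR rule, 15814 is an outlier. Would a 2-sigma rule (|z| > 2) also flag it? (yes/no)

no

z = (15814 − 8317.78) / 4562.12 = 1.64.
|z| = 1.64 ≤ 2.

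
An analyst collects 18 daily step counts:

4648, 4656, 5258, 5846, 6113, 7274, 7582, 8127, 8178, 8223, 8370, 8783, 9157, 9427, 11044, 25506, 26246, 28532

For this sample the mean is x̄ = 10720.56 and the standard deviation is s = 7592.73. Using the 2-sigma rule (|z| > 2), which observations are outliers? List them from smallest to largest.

Cutoffs at x̄ ± 2s: 10720.56 ± 2·7592.73 = [-4464.90, 25906.02].
26246: z = 2.04, |z| > 2 → outlier.
28532: z = 2.35, |z| > 2 → outlier.
Every other value lies within [-4464.90, 25906.02].

26246, 28532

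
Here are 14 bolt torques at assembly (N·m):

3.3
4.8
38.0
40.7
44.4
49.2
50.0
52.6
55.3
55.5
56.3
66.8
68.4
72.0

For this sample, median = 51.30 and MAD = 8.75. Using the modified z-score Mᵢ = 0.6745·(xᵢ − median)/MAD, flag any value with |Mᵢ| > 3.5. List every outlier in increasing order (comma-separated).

|Mᵢ| > 3.5 ⇔ |xᵢ − 51.30| > 3.5·8.75/0.6745 = 45.40.
So outliers lie outside [5.90, 96.70].
3.3: M = -3.70 → outlier.
4.8: M = -3.58 → outlier.

3.3, 4.8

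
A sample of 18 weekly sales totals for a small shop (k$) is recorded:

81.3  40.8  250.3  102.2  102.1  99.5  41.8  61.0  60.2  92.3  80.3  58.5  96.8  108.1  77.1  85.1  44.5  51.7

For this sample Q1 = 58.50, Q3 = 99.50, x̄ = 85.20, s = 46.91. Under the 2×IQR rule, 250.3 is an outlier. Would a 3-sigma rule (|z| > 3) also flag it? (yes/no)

yes

z = (250.3 − 85.20) / 46.91 = 3.52.
|z| = 3.52 > 3.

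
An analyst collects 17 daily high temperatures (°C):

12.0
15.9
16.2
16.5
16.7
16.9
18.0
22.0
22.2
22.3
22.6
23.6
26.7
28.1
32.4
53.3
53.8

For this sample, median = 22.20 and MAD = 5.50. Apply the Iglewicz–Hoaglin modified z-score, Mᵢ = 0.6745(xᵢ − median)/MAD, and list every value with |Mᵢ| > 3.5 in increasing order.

|Mᵢ| > 3.5 ⇔ |xᵢ − 22.20| > 3.5·5.50/0.6745 = 28.54.
So outliers lie outside [-6.34, 50.74].
53.3: M = 3.81 → outlier.
53.8: M = 3.88 → outlier.

53.3, 53.8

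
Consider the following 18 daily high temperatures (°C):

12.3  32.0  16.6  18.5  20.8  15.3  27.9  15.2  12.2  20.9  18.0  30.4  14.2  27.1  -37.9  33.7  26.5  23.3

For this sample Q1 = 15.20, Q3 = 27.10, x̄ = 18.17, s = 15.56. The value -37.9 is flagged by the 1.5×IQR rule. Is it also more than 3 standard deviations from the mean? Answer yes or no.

yes

z = (-37.9 − 18.17) / 15.56 = -3.60.
|z| = 3.60 > 3.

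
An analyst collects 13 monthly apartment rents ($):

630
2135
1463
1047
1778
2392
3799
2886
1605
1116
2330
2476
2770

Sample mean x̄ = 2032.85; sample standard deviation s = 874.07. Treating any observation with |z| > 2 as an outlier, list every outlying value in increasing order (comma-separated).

3799

Cutoffs at x̄ ± 2s: 2032.85 ± 2·874.07 = [284.71, 3780.99].
3799: z = 2.02, |z| > 2 → outlier.
Every other value lies within [284.71, 3780.99].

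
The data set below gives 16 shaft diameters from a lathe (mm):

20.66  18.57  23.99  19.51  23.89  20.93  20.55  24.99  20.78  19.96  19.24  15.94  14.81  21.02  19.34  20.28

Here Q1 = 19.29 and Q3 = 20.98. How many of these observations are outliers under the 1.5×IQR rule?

IQR = 1.69; fences at 19.29 − 2.535 = 16.755 and 20.98 + 2.535 = 23.515.
Outside the cutoffs: 14.81, 15.94, 23.89, 23.99, 24.99.

5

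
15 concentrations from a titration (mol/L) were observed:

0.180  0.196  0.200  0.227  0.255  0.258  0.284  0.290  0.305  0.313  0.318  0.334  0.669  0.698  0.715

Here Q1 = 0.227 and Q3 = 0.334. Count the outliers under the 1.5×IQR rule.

IQR = 0.107; fences at 0.227 − 0.1605 = 0.0665 and 0.334 + 0.1605 = 0.4945.
Outside the cutoffs: 0.669, 0.698, 0.715.

3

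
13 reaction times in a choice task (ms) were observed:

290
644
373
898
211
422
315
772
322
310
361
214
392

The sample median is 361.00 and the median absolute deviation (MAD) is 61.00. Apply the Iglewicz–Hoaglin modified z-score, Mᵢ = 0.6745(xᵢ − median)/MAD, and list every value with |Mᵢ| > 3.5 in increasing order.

|Mᵢ| > 3.5 ⇔ |xᵢ − 361.00| > 3.5·61.00/0.6745 = 316.53.
So outliers lie outside [44.47, 677.53].
772: M = 4.54 → outlier.
898: M = 5.94 → outlier.

772, 898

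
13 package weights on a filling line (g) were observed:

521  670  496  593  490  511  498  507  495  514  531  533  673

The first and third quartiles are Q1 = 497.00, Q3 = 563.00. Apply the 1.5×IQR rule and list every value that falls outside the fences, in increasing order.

670, 673

IQR = Q3 − Q1 = 563.00 − 497.00 = 66.00.
Lower fence = Q1 − 1.5·IQR = 497.00 − 99.00 = 398.00.
Upper fence = Q3 + 1.5·IQR = 563.00 + 99.00 = 662.00.
670 > 662.00 → outlier.
673 > 662.00 → outlier.
All remaining values lie within [398.00, 662.00].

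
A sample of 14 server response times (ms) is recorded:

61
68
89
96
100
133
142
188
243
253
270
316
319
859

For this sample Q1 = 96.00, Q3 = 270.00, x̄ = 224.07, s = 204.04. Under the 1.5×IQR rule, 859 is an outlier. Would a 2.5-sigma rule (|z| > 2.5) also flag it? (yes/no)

z = (859 − 224.07) / 204.04 = 3.11.
|z| = 3.11 > 2.5.

yes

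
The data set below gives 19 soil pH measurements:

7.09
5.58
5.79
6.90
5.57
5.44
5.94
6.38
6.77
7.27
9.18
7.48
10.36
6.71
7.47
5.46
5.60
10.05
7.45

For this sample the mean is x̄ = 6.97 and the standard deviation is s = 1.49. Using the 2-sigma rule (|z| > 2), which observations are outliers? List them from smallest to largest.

Cutoffs at x̄ ± 2s: 6.97 ± 2·1.49 = [3.99, 9.95].
10.05: z = 2.07, |z| > 2 → outlier.
10.36: z = 2.28, |z| > 2 → outlier.
Every other value lies within [3.99, 9.95].

10.05, 10.36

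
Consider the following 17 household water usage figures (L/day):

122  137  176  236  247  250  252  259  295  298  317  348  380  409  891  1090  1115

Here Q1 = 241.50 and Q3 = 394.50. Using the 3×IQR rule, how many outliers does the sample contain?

3

IQR = 153.00; fences at 241.50 − 459.00 = -217.50 and 394.50 + 459.00 = 853.50.
Outside the cutoffs: 891, 1090, 1115.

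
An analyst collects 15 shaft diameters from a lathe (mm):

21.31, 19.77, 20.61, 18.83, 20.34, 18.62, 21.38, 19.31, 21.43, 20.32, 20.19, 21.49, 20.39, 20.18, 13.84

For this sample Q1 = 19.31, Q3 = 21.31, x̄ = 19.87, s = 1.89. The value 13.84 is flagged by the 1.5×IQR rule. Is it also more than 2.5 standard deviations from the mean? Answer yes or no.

z = (13.84 − 19.87) / 1.89 = -3.19.
|z| = 3.19 > 2.5.

yes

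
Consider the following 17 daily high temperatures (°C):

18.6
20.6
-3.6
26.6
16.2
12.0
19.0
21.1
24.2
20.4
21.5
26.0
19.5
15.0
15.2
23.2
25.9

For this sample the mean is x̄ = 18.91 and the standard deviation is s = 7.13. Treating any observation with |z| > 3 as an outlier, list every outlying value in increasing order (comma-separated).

Cutoffs at x̄ ± 3s: 18.91 ± 3·7.13 = [-2.48, 40.30].
-3.6: z = -3.16, |z| > 3 → outlier.
Every other value lies within [-2.48, 40.30].

-3.6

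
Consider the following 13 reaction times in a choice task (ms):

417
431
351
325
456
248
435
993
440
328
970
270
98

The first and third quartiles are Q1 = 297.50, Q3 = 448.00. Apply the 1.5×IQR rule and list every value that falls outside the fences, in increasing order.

970, 993

IQR = Q3 − Q1 = 448.00 − 297.50 = 150.50.
Lower fence = Q1 − 1.5·IQR = 297.50 − 225.75 = 71.75.
Upper fence = Q3 + 1.5·IQR = 448.00 + 225.75 = 673.75.
970 > 673.75 → outlier.
993 > 673.75 → outlier.
All remaining values lie within [71.75, 673.75].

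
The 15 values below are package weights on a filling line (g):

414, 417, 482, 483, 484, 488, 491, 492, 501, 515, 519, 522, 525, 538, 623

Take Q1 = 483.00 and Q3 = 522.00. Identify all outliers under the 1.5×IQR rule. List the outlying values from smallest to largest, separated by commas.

IQR = Q3 − Q1 = 522.00 − 483.00 = 39.00.
Lower fence = Q1 − 1.5·IQR = 483.00 − 58.50 = 424.50.
Upper fence = Q3 + 1.5·IQR = 522.00 + 58.50 = 580.50.
414 < 424.50 → outlier.
417 < 424.50 → outlier.
623 > 580.50 → outlier.
All remaining values lie within [424.50, 580.50].

414, 417, 623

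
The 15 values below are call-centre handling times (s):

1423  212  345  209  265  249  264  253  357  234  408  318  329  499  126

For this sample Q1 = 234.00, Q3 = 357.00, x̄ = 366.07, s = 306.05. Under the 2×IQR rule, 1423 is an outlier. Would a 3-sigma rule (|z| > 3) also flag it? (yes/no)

yes

z = (1423 − 366.07) / 306.05 = 3.45.
|z| = 3.45 > 3.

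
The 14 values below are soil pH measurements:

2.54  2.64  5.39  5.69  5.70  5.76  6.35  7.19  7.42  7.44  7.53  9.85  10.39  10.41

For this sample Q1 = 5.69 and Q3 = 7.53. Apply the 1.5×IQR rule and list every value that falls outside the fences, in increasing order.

IQR = Q3 − Q1 = 7.53 − 5.69 = 1.84.
Lower fence = Q1 − 1.5·IQR = 5.69 − 2.76 = 2.93.
Upper fence = Q3 + 1.5·IQR = 7.53 + 2.76 = 10.29.
2.54 < 2.93 → outlier.
2.64 < 2.93 → outlier.
10.39 > 10.29 → outlier.
10.41 > 10.29 → outlier.
All remaining values lie within [2.93, 10.29].

2.54, 2.64, 10.39, 10.41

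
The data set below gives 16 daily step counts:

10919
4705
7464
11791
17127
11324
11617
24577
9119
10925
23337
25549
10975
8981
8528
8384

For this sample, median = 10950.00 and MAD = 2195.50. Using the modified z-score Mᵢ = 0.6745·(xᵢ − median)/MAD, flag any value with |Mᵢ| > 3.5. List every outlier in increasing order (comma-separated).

23337, 24577, 25549

|Mᵢ| > 3.5 ⇔ |xᵢ − 10950.00| > 3.5·2195.50/0.6745 = 11392.51.
So outliers lie outside [-442.51, 22342.51].
23337: M = 3.81 → outlier.
24577: M = 4.19 → outlier.
25549: M = 4.49 → outlier.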